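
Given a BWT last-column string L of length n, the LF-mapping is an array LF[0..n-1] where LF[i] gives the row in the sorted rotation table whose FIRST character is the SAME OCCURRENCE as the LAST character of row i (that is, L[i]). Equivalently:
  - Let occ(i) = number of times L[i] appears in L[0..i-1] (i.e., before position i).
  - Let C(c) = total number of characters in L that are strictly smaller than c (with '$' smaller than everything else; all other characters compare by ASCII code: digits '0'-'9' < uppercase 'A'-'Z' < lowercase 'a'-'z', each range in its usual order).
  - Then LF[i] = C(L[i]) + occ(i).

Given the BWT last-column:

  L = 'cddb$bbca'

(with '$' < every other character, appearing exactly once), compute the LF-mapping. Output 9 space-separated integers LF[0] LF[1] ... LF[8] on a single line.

Char counts: '$':1, 'a':1, 'b':3, 'c':2, 'd':2
C (first-col start): C('$')=0, C('a')=1, C('b')=2, C('c')=5, C('d')=7
L[0]='c': occ=0, LF[0]=C('c')+0=5+0=5
L[1]='d': occ=0, LF[1]=C('d')+0=7+0=7
L[2]='d': occ=1, LF[2]=C('d')+1=7+1=8
L[3]='b': occ=0, LF[3]=C('b')+0=2+0=2
L[4]='$': occ=0, LF[4]=C('$')+0=0+0=0
L[5]='b': occ=1, LF[5]=C('b')+1=2+1=3
L[6]='b': occ=2, LF[6]=C('b')+2=2+2=4
L[7]='c': occ=1, LF[7]=C('c')+1=5+1=6
L[8]='a': occ=0, LF[8]=C('a')+0=1+0=1

Answer: 5 7 8 2 0 3 4 6 1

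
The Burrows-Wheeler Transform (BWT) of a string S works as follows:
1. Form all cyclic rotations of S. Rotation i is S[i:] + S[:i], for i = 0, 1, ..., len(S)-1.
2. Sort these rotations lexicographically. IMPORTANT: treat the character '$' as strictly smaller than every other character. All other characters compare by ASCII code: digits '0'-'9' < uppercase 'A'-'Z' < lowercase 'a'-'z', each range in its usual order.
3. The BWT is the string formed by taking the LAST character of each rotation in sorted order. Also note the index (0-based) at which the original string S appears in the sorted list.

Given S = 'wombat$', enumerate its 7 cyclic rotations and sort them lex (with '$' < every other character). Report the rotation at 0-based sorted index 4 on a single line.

All 7 rotations (rotation i = S[i:]+S[:i]):
  rot[0] = wombat$
  rot[1] = ombat$w
  rot[2] = mbat$wo
  rot[3] = bat$wom
  rot[4] = at$womb
  rot[5] = t$womba
  rot[6] = $wombat
Sorted (with $ < everything):
  sorted[0] = $wombat
  sorted[1] = at$womb
  sorted[2] = bat$wom
  sorted[3] = mbat$wo
  sorted[4] = ombat$w
  sorted[5] = t$womba
  sorted[6] = wombat$
sorted[4] = ombat$w

Answer: ombat$w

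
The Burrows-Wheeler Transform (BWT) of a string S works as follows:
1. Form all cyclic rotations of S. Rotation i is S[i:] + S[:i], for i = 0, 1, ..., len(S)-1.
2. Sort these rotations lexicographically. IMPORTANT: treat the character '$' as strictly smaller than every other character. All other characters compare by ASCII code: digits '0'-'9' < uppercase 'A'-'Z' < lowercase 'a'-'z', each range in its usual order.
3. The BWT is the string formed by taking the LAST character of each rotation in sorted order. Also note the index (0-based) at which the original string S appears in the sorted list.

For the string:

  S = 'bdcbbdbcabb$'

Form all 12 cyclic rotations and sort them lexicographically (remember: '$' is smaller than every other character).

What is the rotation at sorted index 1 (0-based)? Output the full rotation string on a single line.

Answer: abb$bdcbbdbc

Derivation:
All 12 rotations (rotation i = S[i:]+S[:i]):
  rot[0] = bdcbbdbcabb$
  rot[1] = dcbbdbcabb$b
  rot[2] = cbbdbcabb$bd
  rot[3] = bbdbcabb$bdc
  rot[4] = bdbcabb$bdcb
  rot[5] = dbcabb$bdcbb
  rot[6] = bcabb$bdcbbd
  rot[7] = cabb$bdcbbdb
  rot[8] = abb$bdcbbdbc
  rot[9] = bb$bdcbbdbca
  rot[10] = b$bdcbbdbcab
  rot[11] = $bdcbbdbcabb
Sorted (with $ < everything):
  sorted[0] = $bdcbbdbcabb
  sorted[1] = abb$bdcbbdbc
  sorted[2] = b$bdcbbdbcab
  sorted[3] = bb$bdcbbdbca
  sorted[4] = bbdbcabb$bdc
  sorted[5] = bcabb$bdcbbd
  sorted[6] = bdbcabb$bdcb
  sorted[7] = bdcbbdbcabb$
  sorted[8] = cabb$bdcbbdb
  sorted[9] = cbbdbcabb$bd
  sorted[10] = dbcabb$bdcbb
  sorted[11] = dcbbdbcabb$b
sorted[1] = abb$bdcbbdbc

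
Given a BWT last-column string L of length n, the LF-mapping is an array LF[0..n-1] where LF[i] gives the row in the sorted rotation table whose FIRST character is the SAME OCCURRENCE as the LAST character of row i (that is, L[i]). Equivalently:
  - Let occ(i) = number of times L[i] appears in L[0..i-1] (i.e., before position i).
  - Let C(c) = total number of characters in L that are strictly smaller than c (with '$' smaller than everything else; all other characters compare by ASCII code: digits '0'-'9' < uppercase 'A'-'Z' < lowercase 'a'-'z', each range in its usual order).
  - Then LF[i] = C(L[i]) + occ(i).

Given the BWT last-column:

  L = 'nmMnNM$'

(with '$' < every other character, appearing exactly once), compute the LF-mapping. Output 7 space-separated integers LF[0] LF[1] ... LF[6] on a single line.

Answer: 5 4 1 6 3 2 0

Derivation:
Char counts: '$':1, 'M':2, 'N':1, 'm':1, 'n':2
C (first-col start): C('$')=0, C('M')=1, C('N')=3, C('m')=4, C('n')=5
L[0]='n': occ=0, LF[0]=C('n')+0=5+0=5
L[1]='m': occ=0, LF[1]=C('m')+0=4+0=4
L[2]='M': occ=0, LF[2]=C('M')+0=1+0=1
L[3]='n': occ=1, LF[3]=C('n')+1=5+1=6
L[4]='N': occ=0, LF[4]=C('N')+0=3+0=3
L[5]='M': occ=1, LF[5]=C('M')+1=1+1=2
L[6]='$': occ=0, LF[6]=C('$')+0=0+0=0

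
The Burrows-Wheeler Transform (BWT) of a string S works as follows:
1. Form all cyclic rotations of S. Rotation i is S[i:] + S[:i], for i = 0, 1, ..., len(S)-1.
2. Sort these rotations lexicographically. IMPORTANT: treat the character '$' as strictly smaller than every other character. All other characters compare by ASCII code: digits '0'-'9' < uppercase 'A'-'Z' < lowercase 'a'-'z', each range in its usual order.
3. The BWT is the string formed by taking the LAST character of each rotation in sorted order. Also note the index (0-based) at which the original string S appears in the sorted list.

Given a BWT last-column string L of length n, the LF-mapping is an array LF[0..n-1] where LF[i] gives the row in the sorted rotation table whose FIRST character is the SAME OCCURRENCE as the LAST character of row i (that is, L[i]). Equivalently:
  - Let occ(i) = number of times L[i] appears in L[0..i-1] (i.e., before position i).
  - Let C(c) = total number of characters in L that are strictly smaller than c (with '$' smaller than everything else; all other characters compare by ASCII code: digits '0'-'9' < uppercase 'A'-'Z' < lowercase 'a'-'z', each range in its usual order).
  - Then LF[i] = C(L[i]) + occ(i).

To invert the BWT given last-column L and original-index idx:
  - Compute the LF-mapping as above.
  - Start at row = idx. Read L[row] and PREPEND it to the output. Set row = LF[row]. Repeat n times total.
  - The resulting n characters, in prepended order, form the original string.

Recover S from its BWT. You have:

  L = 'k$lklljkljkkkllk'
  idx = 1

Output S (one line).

LF mapping: 3 0 10 4 11 12 1 5 13 2 6 7 8 14 15 9
Walk LF starting at row 1, prepending L[row]:
  step 1: row=1, L[1]='$', prepend. Next row=LF[1]=0
  step 2: row=0, L[0]='k', prepend. Next row=LF[0]=3
  step 3: row=3, L[3]='k', prepend. Next row=LF[3]=4
  step 4: row=4, L[4]='l', prepend. Next row=LF[4]=11
  step 5: row=11, L[11]='k', prepend. Next row=LF[11]=7
  step 6: row=7, L[7]='k', prepend. Next row=LF[7]=5
  step 7: row=5, L[5]='l', prepend. Next row=LF[5]=12
  step 8: row=12, L[12]='k', prepend. Next row=LF[12]=8
  step 9: row=8, L[8]='l', prepend. Next row=LF[8]=13
  step 10: row=13, L[13]='l', prepend. Next row=LF[13]=14
  step 11: row=14, L[14]='l', prepend. Next row=LF[14]=15
  step 12: row=15, L[15]='k', prepend. Next row=LF[15]=9
  step 13: row=9, L[9]='j', prepend. Next row=LF[9]=2
  step 14: row=2, L[2]='l', prepend. Next row=LF[2]=10
  step 15: row=10, L[10]='k', prepend. Next row=LF[10]=6
  step 16: row=6, L[6]='j', prepend. Next row=LF[6]=1
Reversed output: jkljklllklkklkk$

Answer: jkljklllklkklkk$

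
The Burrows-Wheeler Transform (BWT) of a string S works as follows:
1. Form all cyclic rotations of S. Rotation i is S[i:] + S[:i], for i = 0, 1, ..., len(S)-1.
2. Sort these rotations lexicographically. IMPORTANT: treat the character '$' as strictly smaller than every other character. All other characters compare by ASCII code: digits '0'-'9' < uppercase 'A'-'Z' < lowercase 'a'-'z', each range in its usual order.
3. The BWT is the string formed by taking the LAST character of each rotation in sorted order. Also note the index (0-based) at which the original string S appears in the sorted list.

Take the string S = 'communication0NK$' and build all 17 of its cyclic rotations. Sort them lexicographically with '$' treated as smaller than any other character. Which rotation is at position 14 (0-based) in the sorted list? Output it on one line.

All 17 rotations (rotation i = S[i:]+S[:i]):
  rot[0] = communication0NK$
  rot[1] = ommunication0NK$c
  rot[2] = mmunication0NK$co
  rot[3] = munication0NK$com
  rot[4] = unication0NK$comm
  rot[5] = nication0NK$commu
  rot[6] = ication0NK$commun
  rot[7] = cation0NK$communi
  rot[8] = ation0NK$communic
  rot[9] = tion0NK$communica
  rot[10] = ion0NK$communicat
  rot[11] = on0NK$communicati
  rot[12] = n0NK$communicatio
  rot[13] = 0NK$communication
  rot[14] = NK$communication0
  rot[15] = K$communication0N
  rot[16] = $communication0NK
Sorted (with $ < everything):
  sorted[0] = $communication0NK
  sorted[1] = 0NK$communication
  sorted[2] = K$communication0N
  sorted[3] = NK$communication0
  sorted[4] = ation0NK$communic
  sorted[5] = cation0NK$communi
  sorted[6] = communication0NK$
  sorted[7] = ication0NK$commun
  sorted[8] = ion0NK$communicat
  sorted[9] = mmunication0NK$co
  sorted[10] = munication0NK$com
  sorted[11] = n0NK$communicatio
  sorted[12] = nication0NK$commu
  sorted[13] = ommunication0NK$c
  sorted[14] = on0NK$communicati
  sorted[15] = tion0NK$communica
  sorted[16] = unication0NK$comm
sorted[14] = on0NK$communicati

Answer: on0NK$communicati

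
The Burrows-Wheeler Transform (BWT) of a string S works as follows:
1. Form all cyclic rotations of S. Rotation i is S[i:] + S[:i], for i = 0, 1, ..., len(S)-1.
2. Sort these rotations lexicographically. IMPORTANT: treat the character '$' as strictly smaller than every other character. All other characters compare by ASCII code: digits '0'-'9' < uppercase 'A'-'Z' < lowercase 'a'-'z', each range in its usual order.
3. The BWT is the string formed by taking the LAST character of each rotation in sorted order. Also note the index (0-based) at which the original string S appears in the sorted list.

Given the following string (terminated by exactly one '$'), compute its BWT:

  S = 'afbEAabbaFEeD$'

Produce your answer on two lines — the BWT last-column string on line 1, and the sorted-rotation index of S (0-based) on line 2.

Answer: DEebFabA$fbaEa
8

Derivation:
All 14 rotations (rotation i = S[i:]+S[:i]):
  rot[0] = afbEAabbaFEeD$
  rot[1] = fbEAabbaFEeD$a
  rot[2] = bEAabbaFEeD$af
  rot[3] = EAabbaFEeD$afb
  rot[4] = AabbaFEeD$afbE
  rot[5] = abbaFEeD$afbEA
  rot[6] = bbaFEeD$afbEAa
  rot[7] = baFEeD$afbEAab
  rot[8] = aFEeD$afbEAabb
  rot[9] = FEeD$afbEAabba
  rot[10] = EeD$afbEAabbaF
  rot[11] = eD$afbEAabbaFE
  rot[12] = D$afbEAabbaFEe
  rot[13] = $afbEAabbaFEeD
Sorted (with $ < everything):
  sorted[0] = $afbEAabbaFEeD  (last char: 'D')
  sorted[1] = AabbaFEeD$afbE  (last char: 'E')
  sorted[2] = D$afbEAabbaFEe  (last char: 'e')
  sorted[3] = EAabbaFEeD$afb  (last char: 'b')
  sorted[4] = EeD$afbEAabbaF  (last char: 'F')
  sorted[5] = FEeD$afbEAabba  (last char: 'a')
  sorted[6] = aFEeD$afbEAabb  (last char: 'b')
  sorted[7] = abbaFEeD$afbEA  (last char: 'A')
  sorted[8] = afbEAabbaFEeD$  (last char: '$')
  sorted[9] = bEAabbaFEeD$af  (last char: 'f')
  sorted[10] = baFEeD$afbEAab  (last char: 'b')
  sorted[11] = bbaFEeD$afbEAa  (last char: 'a')
  sorted[12] = eD$afbEAabbaFE  (last char: 'E')
  sorted[13] = fbEAabbaFEeD$a  (last char: 'a')
Last column: DEebFabA$fbaEa
Original string S is at sorted index 8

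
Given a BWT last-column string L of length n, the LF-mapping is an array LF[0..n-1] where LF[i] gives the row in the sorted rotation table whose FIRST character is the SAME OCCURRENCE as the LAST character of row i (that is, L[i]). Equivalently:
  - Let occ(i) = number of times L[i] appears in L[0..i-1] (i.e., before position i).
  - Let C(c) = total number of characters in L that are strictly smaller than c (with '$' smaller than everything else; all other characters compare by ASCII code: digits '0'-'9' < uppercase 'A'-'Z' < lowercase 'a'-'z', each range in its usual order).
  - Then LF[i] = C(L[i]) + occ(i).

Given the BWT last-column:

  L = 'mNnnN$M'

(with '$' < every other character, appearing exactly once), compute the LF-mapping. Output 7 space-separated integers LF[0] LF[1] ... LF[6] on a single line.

Answer: 4 2 5 6 3 0 1

Derivation:
Char counts: '$':1, 'M':1, 'N':2, 'm':1, 'n':2
C (first-col start): C('$')=0, C('M')=1, C('N')=2, C('m')=4, C('n')=5
L[0]='m': occ=0, LF[0]=C('m')+0=4+0=4
L[1]='N': occ=0, LF[1]=C('N')+0=2+0=2
L[2]='n': occ=0, LF[2]=C('n')+0=5+0=5
L[3]='n': occ=1, LF[3]=C('n')+1=5+1=6
L[4]='N': occ=1, LF[4]=C('N')+1=2+1=3
L[5]='$': occ=0, LF[5]=C('$')+0=0+0=0
L[6]='M': occ=0, LF[6]=C('M')+0=1+0=1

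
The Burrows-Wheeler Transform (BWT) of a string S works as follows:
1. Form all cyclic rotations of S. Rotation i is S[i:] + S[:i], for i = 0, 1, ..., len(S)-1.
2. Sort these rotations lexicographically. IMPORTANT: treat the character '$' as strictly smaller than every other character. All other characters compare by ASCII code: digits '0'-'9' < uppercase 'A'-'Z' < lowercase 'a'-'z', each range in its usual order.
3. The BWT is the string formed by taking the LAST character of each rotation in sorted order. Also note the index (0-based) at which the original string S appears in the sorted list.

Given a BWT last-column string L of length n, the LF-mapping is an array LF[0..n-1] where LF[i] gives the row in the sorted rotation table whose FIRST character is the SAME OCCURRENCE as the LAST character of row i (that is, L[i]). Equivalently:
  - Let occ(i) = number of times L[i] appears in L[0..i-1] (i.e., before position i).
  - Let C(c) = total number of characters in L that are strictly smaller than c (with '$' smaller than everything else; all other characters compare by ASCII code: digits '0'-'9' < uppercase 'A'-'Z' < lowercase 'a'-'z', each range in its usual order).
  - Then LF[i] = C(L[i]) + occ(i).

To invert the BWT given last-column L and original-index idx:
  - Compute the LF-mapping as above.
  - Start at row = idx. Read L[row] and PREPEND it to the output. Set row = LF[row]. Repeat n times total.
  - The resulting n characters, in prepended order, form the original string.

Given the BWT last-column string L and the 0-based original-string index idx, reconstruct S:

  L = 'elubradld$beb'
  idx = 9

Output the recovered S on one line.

LF mapping: 7 9 12 2 11 1 5 10 6 0 3 8 4
Walk LF starting at row 9, prepending L[row]:
  step 1: row=9, L[9]='$', prepend. Next row=LF[9]=0
  step 2: row=0, L[0]='e', prepend. Next row=LF[0]=7
  step 3: row=7, L[7]='l', prepend. Next row=LF[7]=10
  step 4: row=10, L[10]='b', prepend. Next row=LF[10]=3
  step 5: row=3, L[3]='b', prepend. Next row=LF[3]=2
  step 6: row=2, L[2]='u', prepend. Next row=LF[2]=12
  step 7: row=12, L[12]='b', prepend. Next row=LF[12]=4
  step 8: row=4, L[4]='r', prepend. Next row=LF[4]=11
  step 9: row=11, L[11]='e', prepend. Next row=LF[11]=8
  step 10: row=8, L[8]='d', prepend. Next row=LF[8]=6
  step 11: row=6, L[6]='d', prepend. Next row=LF[6]=5
  step 12: row=5, L[5]='a', prepend. Next row=LF[5]=1
  step 13: row=1, L[1]='l', prepend. Next row=LF[1]=9
Reversed output: ladderbubble$

Answer: ladderbubble$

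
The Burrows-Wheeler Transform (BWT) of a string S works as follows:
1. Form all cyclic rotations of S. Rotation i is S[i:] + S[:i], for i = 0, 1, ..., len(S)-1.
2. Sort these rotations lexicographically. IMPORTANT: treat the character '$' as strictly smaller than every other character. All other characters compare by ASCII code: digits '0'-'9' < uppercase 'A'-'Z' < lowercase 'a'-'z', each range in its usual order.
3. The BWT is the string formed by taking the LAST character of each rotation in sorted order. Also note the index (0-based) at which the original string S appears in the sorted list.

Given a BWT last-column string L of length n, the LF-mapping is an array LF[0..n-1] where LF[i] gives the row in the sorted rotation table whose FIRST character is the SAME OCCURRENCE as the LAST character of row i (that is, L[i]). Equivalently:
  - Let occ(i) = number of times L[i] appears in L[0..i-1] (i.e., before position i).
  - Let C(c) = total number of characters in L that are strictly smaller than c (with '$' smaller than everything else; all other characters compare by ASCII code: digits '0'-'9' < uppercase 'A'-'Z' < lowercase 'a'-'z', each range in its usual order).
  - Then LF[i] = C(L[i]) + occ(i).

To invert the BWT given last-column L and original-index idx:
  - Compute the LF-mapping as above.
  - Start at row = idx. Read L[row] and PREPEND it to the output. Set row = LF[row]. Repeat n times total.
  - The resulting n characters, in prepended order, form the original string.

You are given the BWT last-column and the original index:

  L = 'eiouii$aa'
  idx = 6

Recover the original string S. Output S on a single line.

Answer: iiiaoaue$

Derivation:
LF mapping: 3 4 7 8 5 6 0 1 2
Walk LF starting at row 6, prepending L[row]:
  step 1: row=6, L[6]='$', prepend. Next row=LF[6]=0
  step 2: row=0, L[0]='e', prepend. Next row=LF[0]=3
  step 3: row=3, L[3]='u', prepend. Next row=LF[3]=8
  step 4: row=8, L[8]='a', prepend. Next row=LF[8]=2
  step 5: row=2, L[2]='o', prepend. Next row=LF[2]=7
  step 6: row=7, L[7]='a', prepend. Next row=LF[7]=1
  step 7: row=1, L[1]='i', prepend. Next row=LF[1]=4
  step 8: row=4, L[4]='i', prepend. Next row=LF[4]=5
  step 9: row=5, L[5]='i', prepend. Next row=LF[5]=6
Reversed output: iiiaoaue$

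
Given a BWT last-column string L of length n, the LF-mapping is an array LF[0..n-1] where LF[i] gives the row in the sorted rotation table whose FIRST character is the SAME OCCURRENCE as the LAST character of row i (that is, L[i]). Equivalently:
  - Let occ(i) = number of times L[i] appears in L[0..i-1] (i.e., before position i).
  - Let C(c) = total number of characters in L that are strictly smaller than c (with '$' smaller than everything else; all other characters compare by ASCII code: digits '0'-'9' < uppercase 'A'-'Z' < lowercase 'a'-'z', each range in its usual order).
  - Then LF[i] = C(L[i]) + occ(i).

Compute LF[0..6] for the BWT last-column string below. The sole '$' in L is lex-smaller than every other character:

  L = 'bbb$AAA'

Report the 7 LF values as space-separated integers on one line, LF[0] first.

Answer: 4 5 6 0 1 2 3

Derivation:
Char counts: '$':1, 'A':3, 'b':3
C (first-col start): C('$')=0, C('A')=1, C('b')=4
L[0]='b': occ=0, LF[0]=C('b')+0=4+0=4
L[1]='b': occ=1, LF[1]=C('b')+1=4+1=5
L[2]='b': occ=2, LF[2]=C('b')+2=4+2=6
L[3]='$': occ=0, LF[3]=C('$')+0=0+0=0
L[4]='A': occ=0, LF[4]=C('A')+0=1+0=1
L[5]='A': occ=1, LF[5]=C('A')+1=1+1=2
L[6]='A': occ=2, LF[6]=C('A')+2=1+2=3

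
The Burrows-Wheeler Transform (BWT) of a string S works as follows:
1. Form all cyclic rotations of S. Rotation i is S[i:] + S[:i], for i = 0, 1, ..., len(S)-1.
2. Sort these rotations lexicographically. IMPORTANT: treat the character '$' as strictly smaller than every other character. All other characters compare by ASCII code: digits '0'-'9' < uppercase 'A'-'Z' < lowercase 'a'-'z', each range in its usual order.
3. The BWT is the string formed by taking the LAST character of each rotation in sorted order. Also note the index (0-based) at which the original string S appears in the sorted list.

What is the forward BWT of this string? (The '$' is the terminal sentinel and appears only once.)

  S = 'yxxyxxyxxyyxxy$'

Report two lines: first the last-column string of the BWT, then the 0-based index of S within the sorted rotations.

Answer: yyyyyxxxxxy$xxx
11

Derivation:
All 15 rotations (rotation i = S[i:]+S[:i]):
  rot[0] = yxxyxxyxxyyxxy$
  rot[1] = xxyxxyxxyyxxy$y
  rot[2] = xyxxyxxyyxxy$yx
  rot[3] = yxxyxxyyxxy$yxx
  rot[4] = xxyxxyyxxy$yxxy
  rot[5] = xyxxyyxxy$yxxyx
  rot[6] = yxxyyxxy$yxxyxx
  rot[7] = xxyyxxy$yxxyxxy
  rot[8] = xyyxxy$yxxyxxyx
  rot[9] = yyxxy$yxxyxxyxx
  rot[10] = yxxy$yxxyxxyxxy
  rot[11] = xxy$yxxyxxyxxyy
  rot[12] = xy$yxxyxxyxxyyx
  rot[13] = y$yxxyxxyxxyyxx
  rot[14] = $yxxyxxyxxyyxxy
Sorted (with $ < everything):
  sorted[0] = $yxxyxxyxxyyxxy  (last char: 'y')
  sorted[1] = xxy$yxxyxxyxxyy  (last char: 'y')
  sorted[2] = xxyxxyxxyyxxy$y  (last char: 'y')
  sorted[3] = xxyxxyyxxy$yxxy  (last char: 'y')
  sorted[4] = xxyyxxy$yxxyxxy  (last char: 'y')
  sorted[5] = xy$yxxyxxyxxyyx  (last char: 'x')
  sorted[6] = xyxxyxxyyxxy$yx  (last char: 'x')
  sorted[7] = xyxxyyxxy$yxxyx  (last char: 'x')
  sorted[8] = xyyxxy$yxxyxxyx  (last char: 'x')
  sorted[9] = y$yxxyxxyxxyyxx  (last char: 'x')
  sorted[10] = yxxy$yxxyxxyxxy  (last char: 'y')
  sorted[11] = yxxyxxyxxyyxxy$  (last char: '$')
  sorted[12] = yxxyxxyyxxy$yxx  (last char: 'x')
  sorted[13] = yxxyyxxy$yxxyxx  (last char: 'x')
  sorted[14] = yyxxy$yxxyxxyxx  (last char: 'x')
Last column: yyyyyxxxxxy$xxx
Original string S is at sorted index 11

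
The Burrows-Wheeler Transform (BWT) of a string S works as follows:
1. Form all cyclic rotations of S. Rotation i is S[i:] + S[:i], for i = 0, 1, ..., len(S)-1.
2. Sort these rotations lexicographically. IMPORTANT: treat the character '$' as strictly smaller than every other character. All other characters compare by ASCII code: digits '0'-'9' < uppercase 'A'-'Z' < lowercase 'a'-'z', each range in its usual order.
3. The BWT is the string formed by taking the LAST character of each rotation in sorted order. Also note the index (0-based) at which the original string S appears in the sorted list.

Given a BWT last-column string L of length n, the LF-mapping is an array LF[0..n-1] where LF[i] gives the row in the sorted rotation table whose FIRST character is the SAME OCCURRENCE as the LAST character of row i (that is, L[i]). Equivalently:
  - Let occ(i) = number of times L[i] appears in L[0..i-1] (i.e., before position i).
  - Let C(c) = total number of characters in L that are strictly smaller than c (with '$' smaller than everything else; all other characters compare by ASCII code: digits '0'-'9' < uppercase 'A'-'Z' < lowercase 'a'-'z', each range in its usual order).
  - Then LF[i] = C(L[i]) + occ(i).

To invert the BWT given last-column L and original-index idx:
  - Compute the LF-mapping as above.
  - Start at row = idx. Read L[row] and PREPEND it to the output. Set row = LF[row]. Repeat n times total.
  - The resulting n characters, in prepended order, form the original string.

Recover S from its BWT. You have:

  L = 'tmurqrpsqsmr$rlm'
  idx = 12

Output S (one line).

LF mapping: 14 2 15 8 6 9 5 12 7 13 3 10 0 11 1 4
Walk LF starting at row 12, prepending L[row]:
  step 1: row=12, L[12]='$', prepend. Next row=LF[12]=0
  step 2: row=0, L[0]='t', prepend. Next row=LF[0]=14
  step 3: row=14, L[14]='l', prepend. Next row=LF[14]=1
  step 4: row=1, L[1]='m', prepend. Next row=LF[1]=2
  step 5: row=2, L[2]='u', prepend. Next row=LF[2]=15
  step 6: row=15, L[15]='m', prepend. Next row=LF[15]=4
  step 7: row=4, L[4]='q', prepend. Next row=LF[4]=6
  step 8: row=6, L[6]='p', prepend. Next row=LF[6]=5
  step 9: row=5, L[5]='r', prepend. Next row=LF[5]=9
  step 10: row=9, L[9]='s', prepend. Next row=LF[9]=13
  step 11: row=13, L[13]='r', prepend. Next row=LF[13]=11
  step 12: row=11, L[11]='r', prepend. Next row=LF[11]=10
  step 13: row=10, L[10]='m', prepend. Next row=LF[10]=3
  step 14: row=3, L[3]='r', prepend. Next row=LF[3]=8
  step 15: row=8, L[8]='q', prepend. Next row=LF[8]=7
  step 16: row=7, L[7]='s', prepend. Next row=LF[7]=12
Reversed output: sqrmrrsrpqmumlt$

Answer: sqrmrrsrpqmumlt$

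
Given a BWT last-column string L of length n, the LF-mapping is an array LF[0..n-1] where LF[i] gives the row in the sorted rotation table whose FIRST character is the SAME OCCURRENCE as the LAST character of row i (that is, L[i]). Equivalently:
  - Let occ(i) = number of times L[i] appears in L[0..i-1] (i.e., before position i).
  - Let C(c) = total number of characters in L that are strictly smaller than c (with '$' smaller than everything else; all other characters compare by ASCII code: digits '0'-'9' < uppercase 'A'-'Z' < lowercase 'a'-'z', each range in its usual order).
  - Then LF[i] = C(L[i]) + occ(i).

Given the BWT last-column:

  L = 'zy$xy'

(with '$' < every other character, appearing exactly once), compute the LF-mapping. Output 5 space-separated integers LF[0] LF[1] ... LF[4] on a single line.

Char counts: '$':1, 'x':1, 'y':2, 'z':1
C (first-col start): C('$')=0, C('x')=1, C('y')=2, C('z')=4
L[0]='z': occ=0, LF[0]=C('z')+0=4+0=4
L[1]='y': occ=0, LF[1]=C('y')+0=2+0=2
L[2]='$': occ=0, LF[2]=C('$')+0=0+0=0
L[3]='x': occ=0, LF[3]=C('x')+0=1+0=1
L[4]='y': occ=1, LF[4]=C('y')+1=2+1=3

Answer: 4 2 0 1 3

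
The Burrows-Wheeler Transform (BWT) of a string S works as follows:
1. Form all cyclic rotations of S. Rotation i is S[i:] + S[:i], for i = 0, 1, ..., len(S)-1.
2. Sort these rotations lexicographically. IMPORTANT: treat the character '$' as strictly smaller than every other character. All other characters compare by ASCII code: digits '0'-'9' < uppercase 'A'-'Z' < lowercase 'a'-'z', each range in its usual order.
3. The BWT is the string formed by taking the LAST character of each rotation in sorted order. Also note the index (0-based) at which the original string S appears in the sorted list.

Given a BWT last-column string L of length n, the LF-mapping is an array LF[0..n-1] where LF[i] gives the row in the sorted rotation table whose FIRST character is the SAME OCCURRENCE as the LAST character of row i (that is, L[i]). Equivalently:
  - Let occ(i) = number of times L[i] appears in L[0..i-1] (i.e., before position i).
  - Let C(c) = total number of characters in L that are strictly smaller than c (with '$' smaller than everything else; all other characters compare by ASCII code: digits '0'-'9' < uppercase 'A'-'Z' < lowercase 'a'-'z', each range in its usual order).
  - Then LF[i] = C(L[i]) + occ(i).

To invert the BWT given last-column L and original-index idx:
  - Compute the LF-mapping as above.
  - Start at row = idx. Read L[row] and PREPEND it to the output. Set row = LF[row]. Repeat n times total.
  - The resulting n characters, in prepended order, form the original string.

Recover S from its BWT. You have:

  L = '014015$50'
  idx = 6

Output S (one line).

Answer: 40055110$

Derivation:
LF mapping: 1 4 6 2 5 7 0 8 3
Walk LF starting at row 6, prepending L[row]:
  step 1: row=6, L[6]='$', prepend. Next row=LF[6]=0
  step 2: row=0, L[0]='0', prepend. Next row=LF[0]=1
  step 3: row=1, L[1]='1', prepend. Next row=LF[1]=4
  step 4: row=4, L[4]='1', prepend. Next row=LF[4]=5
  step 5: row=5, L[5]='5', prepend. Next row=LF[5]=7
  step 6: row=7, L[7]='5', prepend. Next row=LF[7]=8
  step 7: row=8, L[8]='0', prepend. Next row=LF[8]=3
  step 8: row=3, L[3]='0', prepend. Next row=LF[3]=2
  step 9: row=2, L[2]='4', prepend. Next row=LF[2]=6
Reversed output: 40055110$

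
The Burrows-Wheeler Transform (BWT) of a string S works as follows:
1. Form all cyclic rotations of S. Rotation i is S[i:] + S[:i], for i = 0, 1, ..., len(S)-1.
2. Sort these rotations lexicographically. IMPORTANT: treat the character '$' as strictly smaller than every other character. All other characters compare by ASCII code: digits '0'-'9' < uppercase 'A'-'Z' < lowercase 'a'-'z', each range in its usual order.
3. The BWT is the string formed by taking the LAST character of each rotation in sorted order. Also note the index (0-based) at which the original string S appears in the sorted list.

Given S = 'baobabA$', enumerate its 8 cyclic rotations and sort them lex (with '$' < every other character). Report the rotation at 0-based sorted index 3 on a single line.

Answer: aobabA$b

Derivation:
All 8 rotations (rotation i = S[i:]+S[:i]):
  rot[0] = baobabA$
  rot[1] = aobabA$b
  rot[2] = obabA$ba
  rot[3] = babA$bao
  rot[4] = abA$baob
  rot[5] = bA$baoba
  rot[6] = A$baobab
  rot[7] = $baobabA
Sorted (with $ < everything):
  sorted[0] = $baobabA
  sorted[1] = A$baobab
  sorted[2] = abA$baob
  sorted[3] = aobabA$b
  sorted[4] = bA$baoba
  sorted[5] = babA$bao
  sorted[6] = baobabA$
  sorted[7] = obabA$ba
sorted[3] = aobabA$b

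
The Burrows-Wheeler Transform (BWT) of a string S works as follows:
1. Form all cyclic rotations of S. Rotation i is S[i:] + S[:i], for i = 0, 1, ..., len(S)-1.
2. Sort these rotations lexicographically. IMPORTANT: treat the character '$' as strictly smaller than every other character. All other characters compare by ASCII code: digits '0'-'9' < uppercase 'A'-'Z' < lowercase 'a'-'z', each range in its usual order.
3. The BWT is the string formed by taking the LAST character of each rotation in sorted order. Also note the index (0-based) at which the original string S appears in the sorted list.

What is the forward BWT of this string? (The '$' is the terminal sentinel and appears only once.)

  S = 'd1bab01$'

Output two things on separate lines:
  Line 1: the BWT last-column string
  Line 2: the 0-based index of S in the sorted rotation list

All 8 rotations (rotation i = S[i:]+S[:i]):
  rot[0] = d1bab01$
  rot[1] = 1bab01$d
  rot[2] = bab01$d1
  rot[3] = ab01$d1b
  rot[4] = b01$d1ba
  rot[5] = 01$d1bab
  rot[6] = 1$d1bab0
  rot[7] = $d1bab01
Sorted (with $ < everything):
  sorted[0] = $d1bab01  (last char: '1')
  sorted[1] = 01$d1bab  (last char: 'b')
  sorted[2] = 1$d1bab0  (last char: '0')
  sorted[3] = 1bab01$d  (last char: 'd')
  sorted[4] = ab01$d1b  (last char: 'b')
  sorted[5] = b01$d1ba  (last char: 'a')
  sorted[6] = bab01$d1  (last char: '1')
  sorted[7] = d1bab01$  (last char: '$')
Last column: 1b0dba1$
Original string S is at sorted index 7

Answer: 1b0dba1$
7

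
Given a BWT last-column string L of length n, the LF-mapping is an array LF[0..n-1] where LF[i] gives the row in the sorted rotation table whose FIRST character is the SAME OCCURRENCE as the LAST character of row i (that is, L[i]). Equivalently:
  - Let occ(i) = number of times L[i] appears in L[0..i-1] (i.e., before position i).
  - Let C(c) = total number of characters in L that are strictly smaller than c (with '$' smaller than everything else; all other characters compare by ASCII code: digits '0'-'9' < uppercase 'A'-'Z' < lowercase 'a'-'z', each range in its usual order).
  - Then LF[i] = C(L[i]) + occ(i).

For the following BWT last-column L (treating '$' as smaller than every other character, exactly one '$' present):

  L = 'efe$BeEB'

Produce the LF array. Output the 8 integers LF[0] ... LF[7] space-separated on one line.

Answer: 4 7 5 0 1 6 3 2

Derivation:
Char counts: '$':1, 'B':2, 'E':1, 'e':3, 'f':1
C (first-col start): C('$')=0, C('B')=1, C('E')=3, C('e')=4, C('f')=7
L[0]='e': occ=0, LF[0]=C('e')+0=4+0=4
L[1]='f': occ=0, LF[1]=C('f')+0=7+0=7
L[2]='e': occ=1, LF[2]=C('e')+1=4+1=5
L[3]='$': occ=0, LF[3]=C('$')+0=0+0=0
L[4]='B': occ=0, LF[4]=C('B')+0=1+0=1
L[5]='e': occ=2, LF[5]=C('e')+2=4+2=6
L[6]='E': occ=0, LF[6]=C('E')+0=3+0=3
L[7]='B': occ=1, LF[7]=C('B')+1=1+1=2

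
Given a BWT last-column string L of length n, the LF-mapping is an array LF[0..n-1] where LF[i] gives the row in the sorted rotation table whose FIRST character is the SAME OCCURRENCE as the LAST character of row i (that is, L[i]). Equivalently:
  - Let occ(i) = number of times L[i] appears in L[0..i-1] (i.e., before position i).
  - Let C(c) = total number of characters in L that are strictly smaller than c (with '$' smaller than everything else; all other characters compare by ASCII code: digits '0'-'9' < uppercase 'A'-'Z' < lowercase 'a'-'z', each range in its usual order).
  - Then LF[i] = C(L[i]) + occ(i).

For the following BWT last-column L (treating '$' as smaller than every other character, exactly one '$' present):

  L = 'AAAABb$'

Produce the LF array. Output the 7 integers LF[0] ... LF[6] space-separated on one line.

Answer: 1 2 3 4 5 6 0

Derivation:
Char counts: '$':1, 'A':4, 'B':1, 'b':1
C (first-col start): C('$')=0, C('A')=1, C('B')=5, C('b')=6
L[0]='A': occ=0, LF[0]=C('A')+0=1+0=1
L[1]='A': occ=1, LF[1]=C('A')+1=1+1=2
L[2]='A': occ=2, LF[2]=C('A')+2=1+2=3
L[3]='A': occ=3, LF[3]=C('A')+3=1+3=4
L[4]='B': occ=0, LF[4]=C('B')+0=5+0=5
L[5]='b': occ=0, LF[5]=C('b')+0=6+0=6
L[6]='$': occ=0, LF[6]=C('$')+0=0+0=0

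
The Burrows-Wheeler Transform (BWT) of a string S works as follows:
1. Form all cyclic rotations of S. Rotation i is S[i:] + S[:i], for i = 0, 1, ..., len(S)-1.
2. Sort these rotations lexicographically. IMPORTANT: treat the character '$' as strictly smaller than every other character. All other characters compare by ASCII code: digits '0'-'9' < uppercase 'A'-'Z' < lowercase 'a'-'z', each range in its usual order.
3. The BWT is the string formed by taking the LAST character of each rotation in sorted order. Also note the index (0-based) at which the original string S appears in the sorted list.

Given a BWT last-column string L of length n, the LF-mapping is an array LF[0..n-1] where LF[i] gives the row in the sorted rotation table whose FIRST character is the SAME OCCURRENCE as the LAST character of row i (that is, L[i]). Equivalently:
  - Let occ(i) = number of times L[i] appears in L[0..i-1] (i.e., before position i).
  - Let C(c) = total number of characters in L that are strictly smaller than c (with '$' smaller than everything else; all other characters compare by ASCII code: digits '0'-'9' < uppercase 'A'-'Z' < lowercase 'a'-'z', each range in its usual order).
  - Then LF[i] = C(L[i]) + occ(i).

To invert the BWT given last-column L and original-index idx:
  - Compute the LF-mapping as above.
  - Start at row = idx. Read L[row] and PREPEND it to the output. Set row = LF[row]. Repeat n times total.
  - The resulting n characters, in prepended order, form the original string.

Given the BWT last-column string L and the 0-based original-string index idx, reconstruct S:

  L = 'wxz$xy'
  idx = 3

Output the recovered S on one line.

LF mapping: 1 2 5 0 3 4
Walk LF starting at row 3, prepending L[row]:
  step 1: row=3, L[3]='$', prepend. Next row=LF[3]=0
  step 2: row=0, L[0]='w', prepend. Next row=LF[0]=1
  step 3: row=1, L[1]='x', prepend. Next row=LF[1]=2
  step 4: row=2, L[2]='z', prepend. Next row=LF[2]=5
  step 5: row=5, L[5]='y', prepend. Next row=LF[5]=4
  step 6: row=4, L[4]='x', prepend. Next row=LF[4]=3
Reversed output: xyzxw$

Answer: xyzxw$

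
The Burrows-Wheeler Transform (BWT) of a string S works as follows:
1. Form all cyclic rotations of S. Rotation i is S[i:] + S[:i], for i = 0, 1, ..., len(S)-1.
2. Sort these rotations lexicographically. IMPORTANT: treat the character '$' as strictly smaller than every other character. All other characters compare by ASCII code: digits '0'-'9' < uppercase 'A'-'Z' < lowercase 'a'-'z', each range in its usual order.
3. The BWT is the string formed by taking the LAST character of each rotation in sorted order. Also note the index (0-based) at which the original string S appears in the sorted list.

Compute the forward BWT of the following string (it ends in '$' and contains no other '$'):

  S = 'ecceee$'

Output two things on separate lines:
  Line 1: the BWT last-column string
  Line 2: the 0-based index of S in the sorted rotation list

Answer: eece$ec
4

Derivation:
All 7 rotations (rotation i = S[i:]+S[:i]):
  rot[0] = ecceee$
  rot[1] = cceee$e
  rot[2] = ceee$ec
  rot[3] = eee$ecc
  rot[4] = ee$ecce
  rot[5] = e$eccee
  rot[6] = $ecceee
Sorted (with $ < everything):
  sorted[0] = $ecceee  (last char: 'e')
  sorted[1] = cceee$e  (last char: 'e')
  sorted[2] = ceee$ec  (last char: 'c')
  sorted[3] = e$eccee  (last char: 'e')
  sorted[4] = ecceee$  (last char: '$')
  sorted[5] = ee$ecce  (last char: 'e')
  sorted[6] = eee$ecc  (last char: 'c')
Last column: eece$ec
Original string S is at sorted index 4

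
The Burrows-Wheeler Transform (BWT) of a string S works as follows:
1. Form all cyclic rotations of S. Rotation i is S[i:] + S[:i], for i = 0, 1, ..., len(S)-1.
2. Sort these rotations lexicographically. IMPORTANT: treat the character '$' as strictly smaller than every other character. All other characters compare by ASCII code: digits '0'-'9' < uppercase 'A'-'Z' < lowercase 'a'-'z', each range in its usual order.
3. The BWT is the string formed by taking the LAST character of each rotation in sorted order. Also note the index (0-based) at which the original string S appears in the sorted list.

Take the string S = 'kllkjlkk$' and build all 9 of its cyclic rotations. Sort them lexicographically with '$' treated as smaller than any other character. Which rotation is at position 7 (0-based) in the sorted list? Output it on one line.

All 9 rotations (rotation i = S[i:]+S[:i]):
  rot[0] = kllkjlkk$
  rot[1] = llkjlkk$k
  rot[2] = lkjlkk$kl
  rot[3] = kjlkk$kll
  rot[4] = jlkk$kllk
  rot[5] = lkk$kllkj
  rot[6] = kk$kllkjl
  rot[7] = k$kllkjlk
  rot[8] = $kllkjlkk
Sorted (with $ < everything):
  sorted[0] = $kllkjlkk
  sorted[1] = jlkk$kllk
  sorted[2] = k$kllkjlk
  sorted[3] = kjlkk$kll
  sorted[4] = kk$kllkjl
  sorted[5] = kllkjlkk$
  sorted[6] = lkjlkk$kl
  sorted[7] = lkk$kllkj
  sorted[8] = llkjlkk$k
sorted[7] = lkk$kllkj

Answer: lkk$kllkj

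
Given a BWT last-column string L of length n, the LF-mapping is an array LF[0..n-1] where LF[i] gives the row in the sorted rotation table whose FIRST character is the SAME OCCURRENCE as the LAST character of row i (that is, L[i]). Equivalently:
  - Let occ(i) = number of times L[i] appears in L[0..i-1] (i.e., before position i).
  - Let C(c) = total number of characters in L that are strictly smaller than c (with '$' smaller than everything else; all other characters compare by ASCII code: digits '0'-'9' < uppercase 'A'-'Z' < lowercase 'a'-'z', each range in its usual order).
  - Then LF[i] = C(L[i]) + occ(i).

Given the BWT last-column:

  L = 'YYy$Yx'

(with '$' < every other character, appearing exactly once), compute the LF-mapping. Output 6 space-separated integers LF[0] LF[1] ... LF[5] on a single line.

Char counts: '$':1, 'Y':3, 'x':1, 'y':1
C (first-col start): C('$')=0, C('Y')=1, C('x')=4, C('y')=5
L[0]='Y': occ=0, LF[0]=C('Y')+0=1+0=1
L[1]='Y': occ=1, LF[1]=C('Y')+1=1+1=2
L[2]='y': occ=0, LF[2]=C('y')+0=5+0=5
L[3]='$': occ=0, LF[3]=C('$')+0=0+0=0
L[4]='Y': occ=2, LF[4]=C('Y')+2=1+2=3
L[5]='x': occ=0, LF[5]=C('x')+0=4+0=4

Answer: 1 2 5 0 3 4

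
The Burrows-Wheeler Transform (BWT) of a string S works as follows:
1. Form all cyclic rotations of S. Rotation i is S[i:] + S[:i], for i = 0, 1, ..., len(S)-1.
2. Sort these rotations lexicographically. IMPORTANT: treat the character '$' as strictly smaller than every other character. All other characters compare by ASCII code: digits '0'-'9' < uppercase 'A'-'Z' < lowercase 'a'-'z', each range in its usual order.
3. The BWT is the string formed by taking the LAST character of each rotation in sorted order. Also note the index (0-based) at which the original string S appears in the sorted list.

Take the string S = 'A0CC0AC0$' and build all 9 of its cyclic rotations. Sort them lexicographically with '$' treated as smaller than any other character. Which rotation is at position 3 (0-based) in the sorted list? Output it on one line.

Answer: 0CC0AC0$A

Derivation:
All 9 rotations (rotation i = S[i:]+S[:i]):
  rot[0] = A0CC0AC0$
  rot[1] = 0CC0AC0$A
  rot[2] = CC0AC0$A0
  rot[3] = C0AC0$A0C
  rot[4] = 0AC0$A0CC
  rot[5] = AC0$A0CC0
  rot[6] = C0$A0CC0A
  rot[7] = 0$A0CC0AC
  rot[8] = $A0CC0AC0
Sorted (with $ < everything):
  sorted[0] = $A0CC0AC0
  sorted[1] = 0$A0CC0AC
  sorted[2] = 0AC0$A0CC
  sorted[3] = 0CC0AC0$A
  sorted[4] = A0CC0AC0$
  sorted[5] = AC0$A0CC0
  sorted[6] = C0$A0CC0A
  sorted[7] = C0AC0$A0C
  sorted[8] = CC0AC0$A0
sorted[3] = 0CC0AC0$A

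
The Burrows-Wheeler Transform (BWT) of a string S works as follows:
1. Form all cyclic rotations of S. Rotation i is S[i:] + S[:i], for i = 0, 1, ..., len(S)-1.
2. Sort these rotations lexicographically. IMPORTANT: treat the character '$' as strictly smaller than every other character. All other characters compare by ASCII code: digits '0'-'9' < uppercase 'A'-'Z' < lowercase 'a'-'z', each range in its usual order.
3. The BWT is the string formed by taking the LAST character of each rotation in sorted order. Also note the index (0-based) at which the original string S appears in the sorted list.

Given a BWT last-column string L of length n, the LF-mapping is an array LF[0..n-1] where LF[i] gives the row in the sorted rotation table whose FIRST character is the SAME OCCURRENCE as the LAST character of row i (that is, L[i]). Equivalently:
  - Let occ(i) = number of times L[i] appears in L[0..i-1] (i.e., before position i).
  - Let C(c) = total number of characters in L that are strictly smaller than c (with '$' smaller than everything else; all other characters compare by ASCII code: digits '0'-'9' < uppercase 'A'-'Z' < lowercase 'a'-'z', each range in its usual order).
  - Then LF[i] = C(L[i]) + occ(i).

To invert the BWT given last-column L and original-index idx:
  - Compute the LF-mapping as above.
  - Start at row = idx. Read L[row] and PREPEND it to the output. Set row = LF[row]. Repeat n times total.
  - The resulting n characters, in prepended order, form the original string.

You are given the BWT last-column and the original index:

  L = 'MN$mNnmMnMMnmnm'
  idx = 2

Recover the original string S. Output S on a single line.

LF mapping: 1 5 0 7 6 11 8 2 12 3 4 13 9 14 10
Walk LF starting at row 2, prepending L[row]:
  step 1: row=2, L[2]='$', prepend. Next row=LF[2]=0
  step 2: row=0, L[0]='M', prepend. Next row=LF[0]=1
  step 3: row=1, L[1]='N', prepend. Next row=LF[1]=5
  step 4: row=5, L[5]='n', prepend. Next row=LF[5]=11
  step 5: row=11, L[11]='n', prepend. Next row=LF[11]=13
  step 6: row=13, L[13]='n', prepend. Next row=LF[13]=14
  step 7: row=14, L[14]='m', prepend. Next row=LF[14]=10
  step 8: row=10, L[10]='M', prepend. Next row=LF[10]=4
  step 9: row=4, L[4]='N', prepend. Next row=LF[4]=6
  step 10: row=6, L[6]='m', prepend. Next row=LF[6]=8
  step 11: row=8, L[8]='n', prepend. Next row=LF[8]=12
  step 12: row=12, L[12]='m', prepend. Next row=LF[12]=9
  step 13: row=9, L[9]='M', prepend. Next row=LF[9]=3
  step 14: row=3, L[3]='m', prepend. Next row=LF[3]=7
  step 15: row=7, L[7]='M', prepend. Next row=LF[7]=2
Reversed output: MmMmnmNMmnnnNM$

Answer: MmMmnmNMmnnnNM$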